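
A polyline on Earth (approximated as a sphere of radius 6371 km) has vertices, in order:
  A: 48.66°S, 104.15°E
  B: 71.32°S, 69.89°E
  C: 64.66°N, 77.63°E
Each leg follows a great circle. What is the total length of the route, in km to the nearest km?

Leg A→B: central angle 0.4819 rad, distance 3070.4 km.
Leg B→C: central angle 2.3751 rad, distance 15131.7 km.
Total: 3070.4 + 15131.7 ≈ 18202 km.

18202 km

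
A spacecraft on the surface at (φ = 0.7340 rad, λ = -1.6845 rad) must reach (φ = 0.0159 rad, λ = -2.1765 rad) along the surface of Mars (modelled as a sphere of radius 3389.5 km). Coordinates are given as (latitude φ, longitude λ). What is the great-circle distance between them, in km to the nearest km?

Let φ₁ = 0.7340 rad, φ₂ = 0.0159 rad, and Δλ = -0.4920 rad.
cos c = sin φ₁ sin φ₂ + cos φ₁ cos φ₂ cos Δλ = (0.6698)(0.0159) + (0.7425)(0.9999)(0.8814) = 0.66500,
so c = arccos(0.66500) = 0.84330 rad.
Distance = R·c = 3389.5 × 0.8433 ≈ 2858 km.

2858 km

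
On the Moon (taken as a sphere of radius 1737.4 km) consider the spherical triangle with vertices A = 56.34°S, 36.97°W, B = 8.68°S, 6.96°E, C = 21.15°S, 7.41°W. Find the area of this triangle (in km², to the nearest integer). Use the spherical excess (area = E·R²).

Side lengths (central angles): a = 0.3253, b = 0.7228, c = 1.0237 rad; semiperimeter s = 1.0359.
By l'Huilier's theorem, tan(E/4) = √[tan(s/2) tan((s−a)/2) tan((s−b)/2) tan((s−c)/2)], giving spherical excess E = 0.0570 rad.
Area = E·R² = 0.0570 × (1737.4)² ≈ 172154 km².

172154 km²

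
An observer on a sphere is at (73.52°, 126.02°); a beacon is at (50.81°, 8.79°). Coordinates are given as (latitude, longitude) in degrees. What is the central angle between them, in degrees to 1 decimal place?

In radians: φ₁ = 1.2832, φ₂ = 0.8868, Δλ = -117.230° = -2.0460 rad.
Haversine: a = sin²(Δφ/2) + cos φ₁ cos φ₂ sin²(Δλ/2) = 0.0388 + (0.2837)(0.6319)(0.7288) = 0.16940.
Central angle c = 2·arcsin(√a) = 0.84839 rad.
So the angular separation is 48.6°.

48.6°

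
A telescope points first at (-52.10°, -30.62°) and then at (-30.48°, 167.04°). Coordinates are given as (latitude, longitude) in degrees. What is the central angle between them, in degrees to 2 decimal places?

Let φ₁ = -0.9093 rad, φ₂ = -0.5320 rad, and Δλ = -2.8334 rad.
cos c = sin φ₁ sin φ₂ + cos φ₁ cos φ₂ cos Δλ = (-0.7891)(-0.5072) + (0.6143)(0.8618)(-0.9529) = -0.10419,
so c = arccos(-0.10419) = 1.67518 rad.
So the angular separation is 95.98°.

95.98°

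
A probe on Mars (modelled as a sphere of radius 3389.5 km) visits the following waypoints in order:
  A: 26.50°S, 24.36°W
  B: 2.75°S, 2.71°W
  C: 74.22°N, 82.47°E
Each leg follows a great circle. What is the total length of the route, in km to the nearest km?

Leg A→B: central angle 0.5505 rad, distance 1866.0 km.
Leg B→C: central angle 1.5941 rad, distance 5403.4 km.
Total: 1866.0 + 5403.4 ≈ 7269 km.

7269 km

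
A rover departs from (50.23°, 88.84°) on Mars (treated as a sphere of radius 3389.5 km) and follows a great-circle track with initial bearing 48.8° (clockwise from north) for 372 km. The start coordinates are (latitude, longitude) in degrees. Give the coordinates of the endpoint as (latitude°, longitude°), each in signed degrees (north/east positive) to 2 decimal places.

54.11°, 96.92°

Angular distance δ = d/R = 372/3389.5 = 0.10975 rad; initial bearing θ = 0.8517 rad.
sin φ₂ = sin φ₁ cos δ + cos φ₁ sin δ cos θ = (0.7686)(0.9940) + (0.6397)(0.1095)(0.6587) = 0.8101, so φ₂ = 54.11°.
Δλ = atan2(sin θ sin δ cos φ₁, cos δ − sin φ₁ sin φ₂) = atan2(0.0527, 0.3713) = 8.081°.
λ₂ = 88.840° + 8.081° = 96.92°.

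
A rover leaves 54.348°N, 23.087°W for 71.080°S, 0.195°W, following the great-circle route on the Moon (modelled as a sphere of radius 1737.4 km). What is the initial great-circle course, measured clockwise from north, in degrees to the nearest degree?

With φ₁ = 0.9486, φ₂ = -1.2406, Δλ = 0.3995 rad, the forward-azimuth formula gives
θ = atan2( sin Δλ cos φ₂ , cos φ₁ sin φ₂ − sin φ₁ cos φ₂ cos Δλ ) = atan2(0.1261, -0.7941) = 170.97°.
So the initial bearing is 171°.

171°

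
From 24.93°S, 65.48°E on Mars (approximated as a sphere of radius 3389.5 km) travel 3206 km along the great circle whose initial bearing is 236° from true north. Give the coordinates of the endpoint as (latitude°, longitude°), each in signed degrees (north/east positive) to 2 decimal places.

-41.14°, 2.26°

Angular distance δ = d/R = 3206/3389.5 = 0.94586 rad; initial bearing θ = 4.1190 rad.
sin φ₂ = sin φ₁ cos δ + cos φ₁ sin δ cos θ = (-0.4215)(0.5850) + (0.9068)(0.8110)(-0.5592) = -0.6579, so φ₂ = -41.14°.
Δλ = atan2(sin θ sin δ cos φ₁, cos δ − sin φ₁ sin φ₂) = atan2(-0.6097, 0.3078) = -63.217°.
λ₂ = 65.480° − 63.217° = 2.26°.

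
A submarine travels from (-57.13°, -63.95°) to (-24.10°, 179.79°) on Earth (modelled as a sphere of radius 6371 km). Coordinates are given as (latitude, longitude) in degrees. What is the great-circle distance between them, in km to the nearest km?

With latitudes φ₁ = -57.130°, φ₂ = -24.100° and longitude difference Δλ = -116.260°:
cos c = sin φ₁ sin φ₂ + cos φ₁ cos φ₂ cos Δλ = (-0.8399)(-0.4083) + (0.5427)(0.9128)(-0.4424) = 0.12376,
so c = arccos(0.12376) = 1.44672 rad.
Distance = R·c = 6371 × 1.4467 ≈ 9217 km.

9217 km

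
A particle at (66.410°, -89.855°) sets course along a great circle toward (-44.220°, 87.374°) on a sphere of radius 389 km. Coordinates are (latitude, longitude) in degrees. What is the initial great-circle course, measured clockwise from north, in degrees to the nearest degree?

Δλ = 177.229° = 3.0932 rad.
y = sin Δλ · cos φ₂ = (0.0483)(0.7167) = 0.0346
x = cos φ₁ sin φ₂ − sin φ₁ cos φ₂ cos Δλ = (0.4002)(-0.6974) − (0.9164)(0.7167)(-0.9988) = 0.3769
θ = atan2(y, x) = 5.25°, so the bearing is 5°.

5°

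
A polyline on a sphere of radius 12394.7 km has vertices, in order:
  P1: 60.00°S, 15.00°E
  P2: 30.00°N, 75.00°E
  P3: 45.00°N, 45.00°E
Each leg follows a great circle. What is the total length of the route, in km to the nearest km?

28207 km

Leg P1→P2: central angle 1.7890 rad, distance 22174.5 km.
Leg P2→P3: central angle 0.4867 rad, distance 6032.4 km.
Total: 22174.5 + 6032.4 ≈ 28207 km.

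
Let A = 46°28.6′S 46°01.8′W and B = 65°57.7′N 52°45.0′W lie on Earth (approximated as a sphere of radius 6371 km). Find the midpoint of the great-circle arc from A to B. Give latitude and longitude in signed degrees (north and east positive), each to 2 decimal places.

9.76°, -48.53°

The central angle between A and B is δ = 1.9645 rad.
With f = 0.5, the slerp weights are sin((1−f)δ)/sin δ = 0.9007 and sin(fδ)/sin δ = 0.9007.
Weighted sum of the unit vectors: (0.9007)·(0.4781,-0.4956,-0.7251) + (0.9007)·(0.2466,-0.3242,0.9133) = (0.6527, -0.7384, 0.1695).
Converting back: φ = atan2(z, √(x²+y²)) = 9.76°, λ = atan2(y, x) = -48.53°.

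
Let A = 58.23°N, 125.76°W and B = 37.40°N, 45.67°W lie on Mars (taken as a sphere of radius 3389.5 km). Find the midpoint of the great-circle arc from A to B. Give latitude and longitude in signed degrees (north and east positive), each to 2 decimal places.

54.86°, -76.04°

The central angle between A and B is δ = 0.9418 rad.
With f = 0.5, the slerp weights are sin((1−f)δ)/sin δ = 0.5611 and sin(fδ)/sin δ = 0.5611.
Weighted sum of the unit vectors: (0.5611)·(-0.3077,-0.4272,0.8502) + (0.5611)·(0.5551,-0.5683,0.6074) = (0.1388, -0.5585, 0.8178).
Converting back: φ = atan2(z, √(x²+y²)) = 54.86°, λ = atan2(y, x) = -76.04°.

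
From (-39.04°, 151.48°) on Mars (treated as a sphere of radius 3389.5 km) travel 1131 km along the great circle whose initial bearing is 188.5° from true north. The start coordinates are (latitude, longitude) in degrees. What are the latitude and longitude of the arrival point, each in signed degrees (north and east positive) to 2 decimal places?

Angular distance δ = d/R = 1131/3389.5 = 0.33368 rad; initial bearing θ = 3.2899 rad.
sin φ₂ = sin φ₁ cos δ + cos φ₁ sin δ cos θ = (-0.6299)(0.9448) + (0.7767)(0.3275)(-0.9890) = -0.8467, so φ₂ = -57.86°.
Δλ = atan2(sin θ sin δ cos φ₁, cos δ − sin φ₁ sin φ₂) = atan2(-0.0376, 0.4115) = -5.221°.
λ₂ = 151.480° − 5.221° = 146.26°.

-57.86°, 146.26°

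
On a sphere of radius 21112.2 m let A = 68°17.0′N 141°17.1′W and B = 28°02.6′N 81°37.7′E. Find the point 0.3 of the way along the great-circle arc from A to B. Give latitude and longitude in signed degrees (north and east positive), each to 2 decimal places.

The central angle between A and B is δ = 1.3719 rad.
With f = 0.3, the slerp weights are sin((1−f)δ)/sin δ = 0.8359 and sin(fδ)/sin δ = 0.4081.
Weighted sum of the unit vectors: (0.8359)·(-0.2887,-0.2314,0.9290) + (0.4081)·(0.1285,0.8732,0.4701) = (-0.1889, 0.1629, 0.9684).
Converting back: φ = atan2(z, √(x²+y²)) = 75.56°, λ = atan2(y, x) = 139.22°.

75.56°, 139.22°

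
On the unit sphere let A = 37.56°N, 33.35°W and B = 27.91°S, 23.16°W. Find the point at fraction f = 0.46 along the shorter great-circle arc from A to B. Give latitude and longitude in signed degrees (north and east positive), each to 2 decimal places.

7.47°, -28.34°

The central angle between A and B is δ = 1.1548 rad.
With f = 0.46, the slerp weights are sin((1−f)δ)/sin δ = 0.6384 and sin(fδ)/sin δ = 0.5538.
Weighted sum of the unit vectors: (0.6384)·(0.6622,-0.4358,0.6096) + (0.5538)·(0.8125,-0.3476,-0.4681) = (0.8727, -0.4707, 0.1299).
Converting back: φ = atan2(z, √(x²+y²)) = 7.47°, λ = atan2(y, x) = -28.34°.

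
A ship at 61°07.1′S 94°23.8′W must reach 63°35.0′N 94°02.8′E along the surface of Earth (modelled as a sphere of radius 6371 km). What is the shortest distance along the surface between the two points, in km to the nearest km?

19501 km

With latitudes φ₁ = -61.118°, φ₂ = 63.583° and longitude difference Δλ = -171.557°:
Haversine: a = sin²(Δφ/2) + cos φ₁ cos φ₂ sin²(Δλ/2) = 0.7847 + (0.4830)(0.4449)(0.9946) = 0.99837.
Central angle c = 2·arcsin(√a) = 3.06089 rad.
Distance = R·c = 6371 × 3.0609 ≈ 19501 km.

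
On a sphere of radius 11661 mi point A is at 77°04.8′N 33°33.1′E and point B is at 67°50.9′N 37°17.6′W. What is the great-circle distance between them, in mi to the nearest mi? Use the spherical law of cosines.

4376 mi

Let φ₁ = 1.3453 rad, φ₂ = 1.1842 rad, and Δλ = -1.2365 rad.
cos c = sin φ₁ sin φ₂ + cos φ₁ cos φ₂ cos Δλ = (0.9747)(0.9262) + (0.2236)(0.3771)(0.3281) = 0.93040,
so c = arccos(0.93040) = 0.37528 rad.
Distance = R·c = 11661 × 0.3753 ≈ 4376 mi.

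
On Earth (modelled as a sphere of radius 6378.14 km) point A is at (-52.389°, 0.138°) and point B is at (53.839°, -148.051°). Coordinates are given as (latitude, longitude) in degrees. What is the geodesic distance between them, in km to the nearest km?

In radians: φ₁ = -0.9144, φ₂ = 0.9397, Δλ = -148.189° = -2.5864 rad.
Haversine: a = sin²(Δφ/2) + cos φ₁ cos φ₂ sin²(Δλ/2) = 0.6397 + (0.6103)(0.5901)(0.9249) = 0.97279.
Central angle c = 2·arcsin(√a) = 2.81019 rad.
Distance = R·c = 6378.14 × 2.8102 ≈ 17924 km.

17924 km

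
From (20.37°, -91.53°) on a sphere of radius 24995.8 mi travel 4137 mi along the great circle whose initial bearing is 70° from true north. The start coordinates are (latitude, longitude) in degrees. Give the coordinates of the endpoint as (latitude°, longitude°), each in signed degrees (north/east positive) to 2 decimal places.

Angular distance δ = d/R = 4137/24995.8 = 0.16551 rad; initial bearing θ = 1.2217 rad.
sin φ₂ = sin φ₁ cos δ + cos φ₁ sin δ cos θ = (0.3481)(0.9863) + (0.9375)(0.1648)(0.3420) = 0.3961, so φ₂ = 23.34°.
Δλ = atan2(sin θ sin δ cos φ₁, cos δ − sin φ₁ sin φ₂) = atan2(0.1451, 0.8484) = 9.707°.
λ₂ = -91.530° + 9.707° = -81.82°.

23.34°, -81.82°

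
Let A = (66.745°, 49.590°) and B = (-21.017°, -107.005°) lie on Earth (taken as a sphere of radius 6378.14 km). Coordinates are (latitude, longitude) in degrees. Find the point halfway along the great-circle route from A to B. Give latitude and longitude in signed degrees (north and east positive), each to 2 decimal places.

43.40°, -91.65°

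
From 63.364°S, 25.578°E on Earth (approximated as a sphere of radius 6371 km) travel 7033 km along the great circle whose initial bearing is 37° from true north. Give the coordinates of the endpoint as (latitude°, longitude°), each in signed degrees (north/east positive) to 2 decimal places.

Angular distance δ = d/R = 7033/6371 = 1.10391 rad; initial bearing θ = 0.6458 rad.
sin φ₂ = sin φ₁ cos δ + cos φ₁ sin δ cos θ = (-0.8939)(0.4501) + (0.4483)(0.8930)(0.7986) = -0.0826, so φ₂ = -4.74°.
Δλ = atan2(sin θ sin δ cos φ₁, cos δ − sin φ₁ sin φ₂) = atan2(0.2409, 0.3763) = 32.632°.
λ₂ = 25.578° + 32.632° = 58.21°.

-4.74°, 58.21°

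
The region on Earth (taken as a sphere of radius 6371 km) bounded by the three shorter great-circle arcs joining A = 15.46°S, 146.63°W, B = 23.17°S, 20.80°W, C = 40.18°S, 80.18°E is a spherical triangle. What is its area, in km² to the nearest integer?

Side lengths (central angles): a = 1.4504, b = 1.9092, c = 1.9974 rad; semiperimeter s = 2.6785.
By l'Huilier's theorem, tan(E/4) = √[tan(s/2) tan((s−a)/2) tan((s−b)/2) tan((s−c)/2)], giving spherical excess E = 2.3194 rad.
Area = E·R² = 2.3194 × (6371)² ≈ 94144698 km².

94144698 km²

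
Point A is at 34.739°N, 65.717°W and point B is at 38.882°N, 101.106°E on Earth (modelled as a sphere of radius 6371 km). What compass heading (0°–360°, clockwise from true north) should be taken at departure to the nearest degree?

11°

Δλ = 166.823° = 2.9116 rad.
y = sin Δλ · cos φ₂ = (0.2280)(0.7784) = 0.1775
x = cos φ₁ sin φ₂ − sin φ₁ cos φ₂ cos Δλ = (0.8218)(0.6277) − (0.5698)(0.7784)(-0.9737) = 0.9477
θ = atan2(y, x) = 10.61°, so the bearing is 11°.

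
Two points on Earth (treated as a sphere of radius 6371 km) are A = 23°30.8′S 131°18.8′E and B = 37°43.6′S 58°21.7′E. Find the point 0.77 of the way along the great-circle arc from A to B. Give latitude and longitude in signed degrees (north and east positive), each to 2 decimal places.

-38.76°, 76.74°

The central angle between A and B is δ = 1.0965 rad.
With f = 0.77, the slerp weights are sin((1−f)δ)/sin δ = 0.2805 and sin(fδ)/sin δ = 0.8403.
Weighted sum of the unit vectors: (0.2805)·(-0.6054,0.6887,-0.3990) + (0.8403)·(0.4149,0.6734,-0.6119) = (0.1788, 0.7590, -0.6261).
Converting back: φ = atan2(z, √(x²+y²)) = -38.76°, λ = atan2(y, x) = 76.74°.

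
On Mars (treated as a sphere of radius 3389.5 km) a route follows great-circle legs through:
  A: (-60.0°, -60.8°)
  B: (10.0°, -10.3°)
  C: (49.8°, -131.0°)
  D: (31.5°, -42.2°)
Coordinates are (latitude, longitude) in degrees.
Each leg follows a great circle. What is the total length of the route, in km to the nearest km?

Leg A→B: central angle 1.4072 rad, distance 4769.9 km.
Leg B→C: central angle 1.7639 rad, distance 5978.7 km.
Leg C→D: central angle 1.1477 rad, distance 3890.0 km.
Total: 4769.9 + 5978.7 + 3890.0 ≈ 14639 km.

14639 km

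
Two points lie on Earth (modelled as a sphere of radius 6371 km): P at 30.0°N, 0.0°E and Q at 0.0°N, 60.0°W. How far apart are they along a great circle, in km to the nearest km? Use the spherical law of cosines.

7154 km

With latitudes φ₁ = 30.000°, φ₂ = 0.000° and longitude difference Δλ = -60.000°:
cos c = sin φ₁ sin φ₂ + cos φ₁ cos φ₂ cos Δλ = (0.5000)(0.0000) + (0.8660)(1.0000)(0.5000) = 0.43301,
so c = arccos(0.43301) = 1.12296 rad.
Distance = R·c = 6371 × 1.1230 ≈ 7154 km.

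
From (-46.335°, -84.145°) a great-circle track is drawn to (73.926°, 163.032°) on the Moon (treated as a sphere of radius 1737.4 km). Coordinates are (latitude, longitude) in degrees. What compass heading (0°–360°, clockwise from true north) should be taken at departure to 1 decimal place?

With φ₁ = -0.8087, φ₂ = 1.2903, Δλ = -1.9691 rad, the forward-azimuth formula gives
θ = atan2( sin Δλ cos φ₂ , cos φ₁ sin φ₂ − sin φ₁ cos φ₂ cos Δλ ) = atan2(-0.2552, 0.5858) = -23.54°.
Adding 360° brings this into [0°, 360°): 336.5°.

336.5°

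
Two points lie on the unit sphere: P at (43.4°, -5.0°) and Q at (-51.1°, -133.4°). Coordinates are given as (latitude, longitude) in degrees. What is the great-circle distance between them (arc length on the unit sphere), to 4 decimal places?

Let φ₁ = 0.7575 rad, φ₂ = -0.8919 rad, and Δλ = -2.2410 rad.
cos c = sin φ₁ sin φ₂ + cos φ₁ cos φ₂ cos Δλ = (0.6871)(-0.7782) + (0.7266)(0.6280)(-0.6211) = -0.81813,
so c = arccos(-0.81813) = 2.52894 rad.
On the unit sphere the arc length equals the central angle: 2.5289.

2.5289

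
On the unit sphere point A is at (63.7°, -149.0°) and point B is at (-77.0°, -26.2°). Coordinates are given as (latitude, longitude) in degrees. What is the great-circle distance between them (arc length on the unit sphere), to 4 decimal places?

2.7585

With latitudes φ₁ = 63.700°, φ₂ = -77.000° and longitude difference Δλ = 122.800°:
Haversine: a = sin²(Δφ/2) + cos φ₁ cos φ₂ sin²(Δλ/2) = 0.8869 + (0.4431)(0.2250)(0.7709) = 0.96375.
Central angle c = 2·arcsin(√a) = 2.75847 rad.
On the unit sphere the arc length equals the central angle: 2.7585.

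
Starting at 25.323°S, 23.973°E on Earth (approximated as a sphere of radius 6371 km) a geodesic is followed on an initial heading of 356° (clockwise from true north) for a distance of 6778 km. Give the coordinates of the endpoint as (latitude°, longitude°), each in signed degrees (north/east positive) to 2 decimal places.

35.50°, 19.68°

Angular distance δ = d/R = 6778/6371 = 1.06388 rad; initial bearing θ = 6.2134 rad.
sin φ₂ = sin φ₁ cos δ + cos φ₁ sin δ cos θ = (-0.4277)(0.4855) + (0.9039)(0.8742)(0.9976) = 0.5807, so φ₂ = 35.50°.
Δλ = atan2(sin θ sin δ cos φ₁, cos δ − sin φ₁ sin φ₂) = atan2(-0.0551, 0.7338) = -4.296°.
λ₂ = 23.973° − 4.296° = 19.68°.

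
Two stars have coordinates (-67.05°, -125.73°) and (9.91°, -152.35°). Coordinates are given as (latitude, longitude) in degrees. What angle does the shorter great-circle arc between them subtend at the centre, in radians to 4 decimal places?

1.3848 rad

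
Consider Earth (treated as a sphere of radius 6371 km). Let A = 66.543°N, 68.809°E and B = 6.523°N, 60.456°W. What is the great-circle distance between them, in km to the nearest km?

In radians: φ₁ = 1.1614, φ₂ = 0.1138, Δλ = -129.265° = -2.2561 rad.
Haversine: a = sin²(Δφ/2) + cos φ₁ cos φ₂ sin²(Δλ/2) = 0.2502 + (0.3981)(0.9935)(0.8165) = 0.57305.
Central angle c = 2·arcsin(√a) = 1.71741 rad.
Distance = R·c = 6371 × 1.7174 ≈ 10942 km.

10942 km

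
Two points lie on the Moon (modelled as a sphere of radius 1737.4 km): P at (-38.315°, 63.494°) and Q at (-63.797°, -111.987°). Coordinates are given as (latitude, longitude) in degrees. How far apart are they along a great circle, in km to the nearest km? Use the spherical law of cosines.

With latitudes φ₁ = -38.315°, φ₂ = -63.797° and longitude difference Δλ = -175.481°:
cos c = sin φ₁ sin φ₂ + cos φ₁ cos φ₂ cos Δλ = (-0.6200)(-0.8972) + (0.7846)(0.4416)(-0.9969) = 0.21090,
so c = arccos(0.21090) = 1.35830 rad.
Distance = R·c = 1737.4 × 1.3583 ≈ 2360 km.

2360 km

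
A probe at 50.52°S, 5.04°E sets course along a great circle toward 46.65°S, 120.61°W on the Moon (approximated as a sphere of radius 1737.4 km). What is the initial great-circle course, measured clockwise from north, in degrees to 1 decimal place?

Δλ = -125.650° = -2.1930 rad.
y = sin Δλ · cos φ₂ = (-0.8126)(0.6865) = -0.5578
x = cos φ₁ sin φ₂ − sin φ₁ cos φ₂ cos Δλ = (0.6358)(-0.7272) − (-0.7718)(0.6865)(-0.5828) = -0.7711
θ = atan2(y, x) = -144.12°; adding 360° gives 215.9°.

215.9°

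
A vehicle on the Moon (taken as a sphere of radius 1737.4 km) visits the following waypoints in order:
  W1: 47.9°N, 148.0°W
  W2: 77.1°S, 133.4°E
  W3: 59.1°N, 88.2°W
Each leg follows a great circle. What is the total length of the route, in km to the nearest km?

Leg W1→W2: central angle 2.3374 rad, distance 4060.9 km.
Leg W2→W3: central angle 2.7444 rad, distance 4768.1 km.
Total: 4060.9 + 4768.1 ≈ 8829 km.

8829 km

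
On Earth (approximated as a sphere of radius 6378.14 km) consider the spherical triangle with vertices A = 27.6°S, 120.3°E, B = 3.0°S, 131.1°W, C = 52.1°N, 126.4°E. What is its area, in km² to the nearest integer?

Side lengths (central angles): a = 1.7458, b = 1.3942, c = 1.8318 rad; semiperimeter s = 2.4858.
By l'Huilier's theorem, tan(E/4) = √[tan(s/2) tan((s−a)/2) tan((s−b)/2) tan((s−c)/2)], giving spherical excess E = 1.8055 rad.
Area = E·R² = 1.8055 × (6378.14)² ≈ 73447362 km².

73447362 km²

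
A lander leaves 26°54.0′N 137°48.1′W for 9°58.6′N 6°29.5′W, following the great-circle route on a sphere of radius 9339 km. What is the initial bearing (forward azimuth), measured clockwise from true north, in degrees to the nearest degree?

59°

With φ₁ = 0.4695, φ₂ = 0.1741, Δλ = 2.2918 rad, the forward-azimuth formula gives
θ = atan2( sin Δλ cos φ₂ , cos φ₁ sin φ₂ − sin φ₁ cos φ₂ cos Δλ ) = atan2(0.7398, 0.4487) = 58.76°.
So the initial bearing is 59°.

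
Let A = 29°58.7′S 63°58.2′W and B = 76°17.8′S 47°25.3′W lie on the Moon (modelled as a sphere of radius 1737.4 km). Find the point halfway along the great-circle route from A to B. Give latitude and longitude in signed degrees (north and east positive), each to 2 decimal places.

-53.33°, -60.44°

Central angle δ = 0.8201 rad. Interpolating on the sphere with fraction f = 0.5:
P = [sin((1−f)δ)·A + sin(fδ)·B] / sin δ = 0.5452·A + 0.5452·B in Cartesian coordinates,
giving P = (0.2946, -0.5195, -0.8021), i.e. latitude -53.33°, longitude -60.44°.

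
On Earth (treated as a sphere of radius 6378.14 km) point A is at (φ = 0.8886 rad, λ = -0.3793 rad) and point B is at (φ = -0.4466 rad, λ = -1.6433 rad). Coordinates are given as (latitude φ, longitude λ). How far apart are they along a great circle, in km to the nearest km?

11066 km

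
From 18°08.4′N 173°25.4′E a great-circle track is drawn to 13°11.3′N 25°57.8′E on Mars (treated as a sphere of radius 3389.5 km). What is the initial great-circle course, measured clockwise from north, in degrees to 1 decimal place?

312.0°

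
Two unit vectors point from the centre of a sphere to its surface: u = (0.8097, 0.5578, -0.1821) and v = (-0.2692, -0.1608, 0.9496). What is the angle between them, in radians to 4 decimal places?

2.0721 rad

u·v = -0.4806; |u| = 1.0000, |v| = 1.0000.
cos θ = (u·v)/(|u||v|) = -0.4806, so θ = 2.0721 rad.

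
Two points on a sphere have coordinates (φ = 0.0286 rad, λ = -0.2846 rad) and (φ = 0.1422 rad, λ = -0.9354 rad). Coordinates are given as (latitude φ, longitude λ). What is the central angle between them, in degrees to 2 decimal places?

37.69°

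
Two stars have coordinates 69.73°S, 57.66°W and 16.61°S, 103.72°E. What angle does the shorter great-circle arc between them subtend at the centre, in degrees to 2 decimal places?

92.66°

In radians: φ₁ = -1.2170, φ₂ = -0.2899, Δλ = 161.380° = 2.8166 rad.
cos c = sin φ₁ sin φ₂ + cos φ₁ cos φ₂ cos Δλ = (-0.9381)(-0.2859) + (0.3464)(0.9583)(-0.9477) = -0.04646,
so c = arccos(-0.04646) = 1.61727 rad.
So the angular separation is 92.66°.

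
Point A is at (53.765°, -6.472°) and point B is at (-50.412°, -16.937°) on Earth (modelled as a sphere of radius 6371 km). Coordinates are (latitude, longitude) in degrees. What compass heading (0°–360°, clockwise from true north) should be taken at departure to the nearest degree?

Δλ = -10.465° = -0.1826 rad.
y = sin Δλ · cos φ₂ = (-0.1816)(0.6373) = -0.1157
x = cos φ₁ sin φ₂ − sin φ₁ cos φ₂ cos Δλ = (0.5911)(-0.7706) − (0.8066)(0.6373)(0.9834) = -0.9610
θ = atan2(y, x) = -173.13°; adding 360° gives 187°.

187°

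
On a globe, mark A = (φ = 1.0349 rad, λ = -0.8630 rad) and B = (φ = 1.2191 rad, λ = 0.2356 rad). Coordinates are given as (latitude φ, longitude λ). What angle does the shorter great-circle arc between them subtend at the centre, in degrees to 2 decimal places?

In radians: φ₁ = 1.0349, φ₂ = 1.2191, Δλ = 62.945° = 1.0986 rad.
cos c = sin φ₁ sin φ₂ + cos φ₁ cos φ₂ cos Δλ = (0.8598)(0.9388) + (0.5106)(0.3445)(0.4548) = 0.88719,
so c = arccos(0.88719) = 0.47958 rad.
So the angular separation is 27.48°.

27.48°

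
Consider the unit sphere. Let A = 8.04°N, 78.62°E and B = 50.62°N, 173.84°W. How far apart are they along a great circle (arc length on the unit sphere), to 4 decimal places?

1.6521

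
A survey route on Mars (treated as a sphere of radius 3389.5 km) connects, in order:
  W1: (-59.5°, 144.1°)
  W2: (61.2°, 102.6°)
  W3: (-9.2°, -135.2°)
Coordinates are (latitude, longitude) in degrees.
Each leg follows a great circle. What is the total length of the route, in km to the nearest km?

14083 km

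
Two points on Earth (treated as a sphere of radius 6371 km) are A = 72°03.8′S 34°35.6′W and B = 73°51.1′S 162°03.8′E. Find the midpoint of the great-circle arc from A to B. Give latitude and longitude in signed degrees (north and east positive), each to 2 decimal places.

-87.31°, -97.09°

Central angle δ = 0.5885 rad. Interpolating on the sphere with fraction f = 0.5:
P = [sin((1−f)δ)·A + sin(fδ)·B] / sin δ = 0.5225·A + 0.5225·B in Cartesian coordinates,
giving P = (-0.0058, -0.0466, -0.9989), i.e. latitude -87.31°, longitude -97.09°.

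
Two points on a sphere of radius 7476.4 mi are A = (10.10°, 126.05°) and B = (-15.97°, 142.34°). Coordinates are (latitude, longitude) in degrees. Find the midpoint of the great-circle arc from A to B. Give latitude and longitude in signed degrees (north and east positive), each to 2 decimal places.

-2.96°, 134.10°

Central angle δ = 0.5350 rad. Interpolating on the sphere with fraction f = 0.5:
P = [sin((1−f)δ)·A + sin(fδ)·B] / sin δ = 0.5184·A + 0.5184·B in Cartesian coordinates,
giving P = (-0.6950, 0.7172, -0.0517), i.e. latitude -2.96°, longitude 134.10°.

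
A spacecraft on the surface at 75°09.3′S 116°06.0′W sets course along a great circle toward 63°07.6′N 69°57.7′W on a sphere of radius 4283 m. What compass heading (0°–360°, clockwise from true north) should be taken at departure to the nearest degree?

32°

With φ₁ = -1.3117, φ₂ = 1.1018, Δλ = 0.8053 rad, the forward-azimuth formula gives
θ = atan2( sin Δλ cos φ₂ , cos φ₁ sin φ₂ − sin φ₁ cos φ₂ cos Δλ ) = atan2(0.3259, 0.5313) = 31.53°.
So the initial bearing is 32°.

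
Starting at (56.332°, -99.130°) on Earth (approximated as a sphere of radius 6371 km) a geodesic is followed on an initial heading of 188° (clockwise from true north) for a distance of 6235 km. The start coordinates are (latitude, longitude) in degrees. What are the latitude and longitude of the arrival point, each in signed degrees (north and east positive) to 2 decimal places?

0.52°, -105.76°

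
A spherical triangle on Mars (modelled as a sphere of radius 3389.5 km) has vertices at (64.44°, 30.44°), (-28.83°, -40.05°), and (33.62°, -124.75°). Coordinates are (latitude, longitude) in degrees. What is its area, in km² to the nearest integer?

Side lengths (central angles): a = 1.7718, b = 1.3965, c = 1.8847 rad; semiperimeter s = 2.5265.
By l'Huilier's theorem, tan(E/4) = √[tan(s/2) tan((s−a)/2) tan((s−b)/2) tan((s−c)/2)], giving spherical excess E = 1.8953 rad.
Area = E·R² = 1.8953 × (3389.5)² ≈ 21774306 km².

21774306 km²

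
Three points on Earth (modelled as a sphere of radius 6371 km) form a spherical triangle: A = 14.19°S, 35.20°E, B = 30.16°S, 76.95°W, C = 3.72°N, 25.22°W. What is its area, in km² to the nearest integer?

Side lengths (central angles): a = 1.0451, b = 1.0909, c = 1.7649 rad; semiperimeter s = 1.9505.
By l'Huilier's theorem, tan(E/4) = √[tan(s/2) tan((s−a)/2) tan((s−b)/2) tan((s−c)/2)], giving spherical excess E = 0.6928 rad.
Area = E·R² = 0.6928 × (6371)² ≈ 28122135 km².

28122135 km²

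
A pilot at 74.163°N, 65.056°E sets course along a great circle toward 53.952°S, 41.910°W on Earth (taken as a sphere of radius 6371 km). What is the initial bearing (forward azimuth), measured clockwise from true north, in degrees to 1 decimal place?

264.4°

With φ₁ = 1.2944, φ₂ = -0.9416, Δλ = -1.8669 rad, the forward-azimuth formula gives
θ = atan2( sin Δλ cos φ₂ , cos φ₁ sin φ₂ − sin φ₁ cos φ₂ cos Δλ ) = atan2(-0.5629, -0.0554) = -95.63°.
Adding 360° brings this into [0°, 360°): 264.4°.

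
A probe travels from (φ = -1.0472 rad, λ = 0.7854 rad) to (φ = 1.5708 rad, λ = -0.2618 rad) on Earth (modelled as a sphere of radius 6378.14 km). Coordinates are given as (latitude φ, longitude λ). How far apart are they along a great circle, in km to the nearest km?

In radians: φ₁ = -1.0472, φ₂ = 1.5708, Δλ = -60.000° = -1.0472 rad.
cos c = sin φ₁ sin φ₂ + cos φ₁ cos φ₂ cos Δλ = (-0.8660)(1.0000) + (0.5000)(-0.0000)(0.5000) = -0.86603,
so c = arccos(-0.86603) = 2.61800 rad.
Distance = R·c = 6378.14 × 2.6180 ≈ 16698 km.

16698 km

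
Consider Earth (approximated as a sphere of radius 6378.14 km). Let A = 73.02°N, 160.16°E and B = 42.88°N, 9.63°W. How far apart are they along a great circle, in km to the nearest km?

With latitudes φ₁ = 73.020°, φ₂ = 42.880° and longitude difference Δλ = -169.790°:
Haversine: a = sin²(Δφ/2) + cos φ₁ cos φ₂ sin²(Δλ/2) = 0.0676 + (0.2920)(0.7328)(0.9921) = 0.27990.
Central angle c = 2·arcsin(√a) = 1.11499 rad.
Distance = R·c = 6378.14 × 1.1150 ≈ 7112 km.

7112 km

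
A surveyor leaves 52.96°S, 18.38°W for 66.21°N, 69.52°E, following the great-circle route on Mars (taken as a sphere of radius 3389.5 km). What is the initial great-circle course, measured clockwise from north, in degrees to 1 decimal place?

Δλ = 87.900° = 1.5341 rad.
y = sin Δλ · cos φ₂ = (0.9993)(0.4034) = 0.4031
x = cos φ₁ sin φ₂ − sin φ₁ cos φ₂ cos Δλ = (0.6024)(0.9150) − (-0.7982)(0.4034)(0.0366) = 0.5630
θ = atan2(y, x) = 35.60°, so the bearing is 35.6°.

35.6°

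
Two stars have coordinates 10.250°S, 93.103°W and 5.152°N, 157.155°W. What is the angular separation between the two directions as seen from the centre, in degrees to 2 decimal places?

65.62°

With latitudes φ₁ = -10.250°, φ₂ = 5.152° and longitude difference Δλ = -64.052°:
cos c = sin φ₁ sin φ₂ + cos φ₁ cos φ₂ cos Δλ = (-0.1779)(0.0898) + (0.9840)(0.9960)(0.4376) = 0.41285,
so c = arccos(0.41285) = 1.14521 rad.
So the angular separation is 65.62°.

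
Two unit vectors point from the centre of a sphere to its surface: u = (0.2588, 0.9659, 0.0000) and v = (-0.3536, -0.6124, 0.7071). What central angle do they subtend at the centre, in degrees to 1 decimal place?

133.1°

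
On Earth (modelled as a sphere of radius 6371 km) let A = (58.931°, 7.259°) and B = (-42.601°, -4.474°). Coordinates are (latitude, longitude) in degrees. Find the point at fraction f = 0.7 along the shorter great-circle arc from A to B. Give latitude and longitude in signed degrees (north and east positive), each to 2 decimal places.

The central angle between A and B is δ = 1.7802 rad.
With f = 0.7, the slerp weights are sin((1−f)δ)/sin δ = 0.5204 and sin(fδ)/sin δ = 0.9689.
Weighted sum of the unit vectors: (0.5204)·(0.5119,0.0652,0.8565) + (0.9689)·(0.7338,-0.0574,-0.6769) = (0.9774, -0.0217, -0.2101).
Converting back: φ = atan2(z, √(x²+y²)) = -12.13°, λ = atan2(y, x) = -1.27°.

-12.13°, -1.27°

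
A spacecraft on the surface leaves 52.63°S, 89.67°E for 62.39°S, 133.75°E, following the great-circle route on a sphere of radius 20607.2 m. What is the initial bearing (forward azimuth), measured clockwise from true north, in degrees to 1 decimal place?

With φ₁ = -0.9186, φ₂ = -1.0889, Δλ = 0.7693 rad, the forward-azimuth formula gives
θ = atan2( sin Δλ cos φ₂ , cos φ₁ sin φ₂ − sin φ₁ cos φ₂ cos Δλ ) = atan2(0.3224, -0.2733) = 130.28°.
So the initial bearing is 130.3°.

130.3°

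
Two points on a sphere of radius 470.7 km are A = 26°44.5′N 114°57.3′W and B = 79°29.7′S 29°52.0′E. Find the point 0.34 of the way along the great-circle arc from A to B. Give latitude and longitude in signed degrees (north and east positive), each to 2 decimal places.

Central angle δ = 2.1840 rad. Interpolating on the sphere with fraction f = 0.34:
P = [sin((1−f)δ)·A + sin(fδ)·B] / sin δ = 1.2126·A + 0.8268·B in Cartesian coordinates,
giving P = (-0.3262, -0.9067, -0.2674), i.e. latitude -15.51°, longitude -109.78°.

-15.51°, -109.78°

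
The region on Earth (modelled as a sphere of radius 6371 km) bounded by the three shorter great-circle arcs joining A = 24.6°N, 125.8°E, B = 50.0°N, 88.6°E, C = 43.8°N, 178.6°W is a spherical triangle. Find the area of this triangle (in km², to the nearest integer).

Side lengths (central angles): a = 1.0385, b = 0.8515, c = 0.6690 rad; semiperimeter s = 1.2795.
By l'Huilier's theorem, tan(E/4) = √[tan(s/2) tan((s−a)/2) tan((s−b)/2) tan((s−c)/2)], giving spherical excess E = 0.3136 rad.
Area = E·R² = 0.3136 × (6371)² ≈ 12727558 km².

12727558 km²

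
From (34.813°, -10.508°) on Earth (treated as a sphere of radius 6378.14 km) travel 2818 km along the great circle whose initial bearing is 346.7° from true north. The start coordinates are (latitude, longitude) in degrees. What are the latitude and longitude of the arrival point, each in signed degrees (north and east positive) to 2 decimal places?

59.06°, -21.54°

Angular distance δ = d/R = 2818/6378.14 = 0.44182 rad; initial bearing θ = 6.0511 rad.
sin φ₂ = sin φ₁ cos δ + cos φ₁ sin δ cos θ = (0.5709)(0.9040) + (0.8210)(0.4276)(0.9732) = 0.8577, so φ₂ = 59.06°.
Δλ = atan2(sin θ sin δ cos φ₁, cos δ − sin φ₁ sin φ₂) = atan2(-0.0808, 0.4143) = -11.030°.
λ₂ = -10.508° − 11.030° = -21.54°.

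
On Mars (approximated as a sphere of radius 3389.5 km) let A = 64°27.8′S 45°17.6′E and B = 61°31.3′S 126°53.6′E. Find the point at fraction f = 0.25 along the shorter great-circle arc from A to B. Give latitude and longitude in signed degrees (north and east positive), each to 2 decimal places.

The central angle between A and B is δ = 0.6038 rad.
With f = 0.25, the slerp weights are sin((1−f)δ)/sin δ = 0.7706 and sin(fδ)/sin δ = 0.2649.
Weighted sum of the unit vectors: (0.7706)·(0.3033,0.3064,-0.9023) + (0.2649)·(-0.2863,0.3813,-0.8790) = (0.1579, 0.3371, -0.9281).
Converting back: φ = atan2(z, √(x²+y²)) = -68.15°, λ = atan2(y, x) = 64.90°.

-68.15°, 64.90°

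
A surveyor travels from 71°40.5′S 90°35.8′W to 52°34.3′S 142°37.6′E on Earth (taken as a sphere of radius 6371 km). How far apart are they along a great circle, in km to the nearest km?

5588 km

Let φ₁ = -1.2510 rad, φ₂ = -0.9175 rad, and Δλ = -2.2127 rad.
Haversine: a = sin²(Δφ/2) + cos φ₁ cos φ₂ sin²(Δλ/2) = 0.0275 + (0.3144)(0.6078)(0.7993) = 0.18028.
Central angle c = 2·arcsin(√a) = 0.87703 rad.
Distance = R·c = 6371 × 0.8770 ≈ 5588 km.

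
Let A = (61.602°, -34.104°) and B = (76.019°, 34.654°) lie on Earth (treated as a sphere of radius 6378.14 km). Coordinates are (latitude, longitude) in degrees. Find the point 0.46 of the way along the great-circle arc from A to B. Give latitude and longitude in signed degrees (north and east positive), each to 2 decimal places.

71.16°, -14.84°

Central angle δ = 0.4618 rad. Interpolating on the sphere with fraction f = 0.46:
P = [sin((1−f)δ)·A + sin(fδ)·B] / sin δ = 0.5539·A + 0.4732·B in Cartesian coordinates,
giving P = (0.3122, -0.0827, 0.9464), i.e. latitude 71.16°, longitude -14.84°.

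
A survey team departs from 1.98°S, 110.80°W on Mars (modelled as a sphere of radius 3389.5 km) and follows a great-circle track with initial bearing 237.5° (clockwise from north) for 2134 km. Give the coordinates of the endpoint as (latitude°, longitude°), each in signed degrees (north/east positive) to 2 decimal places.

-20.13°, -142.73°

Angular distance δ = d/R = 2134/3389.5 = 0.62959 rad; initial bearing θ = 4.1452 rad.
sin φ₂ = sin φ₁ cos δ + cos φ₁ sin δ cos θ = (-0.0346)(0.8083) + (0.9994)(0.5888)(-0.5373) = -0.3441, so φ₂ = -20.13°.
Δλ = atan2(sin θ sin δ cos φ₁, cos δ − sin φ₁ sin φ₂) = atan2(-0.4963, 0.7964) = -31.931°.
λ₂ = -110.800° − 31.931° = -142.73°.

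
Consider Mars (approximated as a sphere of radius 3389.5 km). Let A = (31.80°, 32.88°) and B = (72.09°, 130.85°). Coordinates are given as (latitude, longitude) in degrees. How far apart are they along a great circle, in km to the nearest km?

3684 km

Let φ₁ = 0.5550 rad, φ₂ = 1.2582 rad, and Δλ = 1.7099 rad.
cos c = sin φ₁ sin φ₂ + cos φ₁ cos φ₂ cos Δλ = (0.5270)(0.9515) + (0.8499)(0.3075)(-0.1387) = 0.46518,
so c = arccos(0.46518) = 1.08696 rad.
Distance = R·c = 3389.5 × 1.0870 ≈ 3684 km.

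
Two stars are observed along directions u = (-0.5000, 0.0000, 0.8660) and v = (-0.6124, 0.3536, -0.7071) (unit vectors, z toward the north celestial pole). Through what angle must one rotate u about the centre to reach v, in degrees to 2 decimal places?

107.83°

u·v = -0.3061; |u| = 1.0000, |v| = 1.0000.
cos θ = (u·v)/(|u||v|) = -0.3061, so θ = 107.83°.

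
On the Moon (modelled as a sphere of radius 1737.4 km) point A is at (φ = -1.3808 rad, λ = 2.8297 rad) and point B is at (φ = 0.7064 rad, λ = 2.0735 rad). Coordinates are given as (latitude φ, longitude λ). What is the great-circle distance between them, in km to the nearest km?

3706 km

With latitudes φ₁ = -79.114°, φ₂ = 40.474° and longitude difference Δλ = -43.327°:
cos c = sin φ₁ sin φ₂ + cos φ₁ cos φ₂ cos Δλ = (-0.9820)(0.6491) + (0.1889)(0.7607)(0.7274) = -0.53291,
so c = arccos(-0.53291) = 2.13283 rad.
Distance = R·c = 1737.4 × 2.1328 ≈ 3706 km.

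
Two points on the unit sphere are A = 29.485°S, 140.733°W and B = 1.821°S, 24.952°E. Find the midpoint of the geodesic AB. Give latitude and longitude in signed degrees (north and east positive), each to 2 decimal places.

Central angle δ = 2.5452 rad. Interpolating on the sphere with fraction f = 0.5:
P = [sin((1−f)δ)·A + sin(fδ)·B] / sin δ = 1.7020·A + 1.7020·B in Cartesian coordinates,
giving P = (0.3953, -0.2201, -0.8918), i.e. latitude -63.10°, longitude -29.11°.

-63.10°, -29.11°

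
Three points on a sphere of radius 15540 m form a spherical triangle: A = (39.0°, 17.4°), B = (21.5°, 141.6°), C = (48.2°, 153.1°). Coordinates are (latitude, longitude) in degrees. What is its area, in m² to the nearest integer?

Side lengths (central angles): a = 0.4930, b = 1.4722, c = 1.7475 rad; semiperimeter s = 1.8564.
By l'Huilier's theorem, tan(E/4) = √[tan(s/2) tan((s−a)/2) tan((s−b)/2) tan((s−c)/2)], giving spherical excess E = 0.4270 rad.
Area = E·R² = 0.4270 × (15540)² ≈ 103122123 m².

103122123 m²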